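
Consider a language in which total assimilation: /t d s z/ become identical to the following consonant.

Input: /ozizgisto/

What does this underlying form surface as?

[oziggitto]

/z/ before /g/ → [g] (total assimilation)
/s/ before /t/ → [t] (total assimilation)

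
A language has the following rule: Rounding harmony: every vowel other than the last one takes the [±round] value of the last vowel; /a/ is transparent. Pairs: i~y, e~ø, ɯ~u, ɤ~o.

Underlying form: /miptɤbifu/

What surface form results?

/i/ harmonizes with /u/ ([+round]) → [y]
/ɤ/ harmonizes with /u/ ([+round]) → [o]
/i/ harmonizes with /u/ ([+round]) → [y]

[myptobyfu]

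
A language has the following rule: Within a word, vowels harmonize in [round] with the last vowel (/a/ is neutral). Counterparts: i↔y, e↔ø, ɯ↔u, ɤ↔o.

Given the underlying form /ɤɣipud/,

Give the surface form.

/ɤ/ harmonizes with /u/ ([+round]) → [o]
/i/ harmonizes with /u/ ([+round]) → [y]

[oɣypud]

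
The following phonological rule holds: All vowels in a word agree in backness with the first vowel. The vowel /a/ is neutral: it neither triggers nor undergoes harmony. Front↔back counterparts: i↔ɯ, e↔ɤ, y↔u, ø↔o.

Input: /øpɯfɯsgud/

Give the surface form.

/ɯ/ harmonizes with /ø/ ([-back]) → [i]
/ɯ/ harmonizes with /ø/ ([-back]) → [i]
/u/ harmonizes with /ø/ ([-back]) → [y]

[øpifisgyd]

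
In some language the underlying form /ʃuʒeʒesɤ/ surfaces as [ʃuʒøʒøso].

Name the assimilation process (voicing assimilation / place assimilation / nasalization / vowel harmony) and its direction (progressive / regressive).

vowel harmony, progressive

/e/→[ø] /e/→[ø] /ɤ/→[o].
Vowels agree with the first vowel, so the harmony is progressive.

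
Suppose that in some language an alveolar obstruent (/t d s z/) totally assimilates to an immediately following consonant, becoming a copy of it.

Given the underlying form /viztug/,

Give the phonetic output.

/z/ before /t/ → [t] (total assimilation)

[vittug]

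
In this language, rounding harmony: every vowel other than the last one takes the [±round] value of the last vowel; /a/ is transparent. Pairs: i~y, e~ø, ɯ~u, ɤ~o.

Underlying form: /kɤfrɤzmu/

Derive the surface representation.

/ɤ/ harmonizes with /u/ ([+round]) → [o]
/ɤ/ harmonizes with /u/ ([+round]) → [o]

[kofrozmu]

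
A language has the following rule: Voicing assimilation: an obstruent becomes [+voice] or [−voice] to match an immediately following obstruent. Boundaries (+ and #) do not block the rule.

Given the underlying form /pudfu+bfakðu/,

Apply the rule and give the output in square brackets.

[putfu+pfagðu]

/d/ before /f/ (voiceless) → [t]
/b/ before /f/ (voiceless) → [p]
/k/ before /ð/ (voiced) → [g]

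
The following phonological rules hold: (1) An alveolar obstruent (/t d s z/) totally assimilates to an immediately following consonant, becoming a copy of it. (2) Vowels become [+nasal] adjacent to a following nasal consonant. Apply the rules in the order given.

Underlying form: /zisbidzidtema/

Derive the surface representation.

[zibbizzittẽma]

Rule 1: /s/ before /b/ → [b] (total assimilation)
Rule 1: /d/ before /z/ → [z] (total assimilation)
Rule 1: /d/ before /t/ → [t] (total assimilation)
After rule 1: zibbizzittema
Rule 2: /e/ before nasal /m/ → [ẽ]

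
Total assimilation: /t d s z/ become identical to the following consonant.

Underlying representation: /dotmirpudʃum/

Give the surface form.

[dommirpuʃʃum]

/t/ before /m/ → [m] (total assimilation)
/d/ before /ʃ/ → [ʃ] (total assimilation)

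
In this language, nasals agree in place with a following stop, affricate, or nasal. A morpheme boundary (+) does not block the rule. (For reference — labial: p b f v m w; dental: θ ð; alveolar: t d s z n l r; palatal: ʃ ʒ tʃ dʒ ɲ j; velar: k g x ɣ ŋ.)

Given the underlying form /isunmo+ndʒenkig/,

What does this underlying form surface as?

/n/ before /m/ (labial) → [m]
/n/ before /dʒ/ (palatal) → [ɲ]
/n/ before /k/ (velar) → [ŋ]

[isummo+ɲdʒeŋkig]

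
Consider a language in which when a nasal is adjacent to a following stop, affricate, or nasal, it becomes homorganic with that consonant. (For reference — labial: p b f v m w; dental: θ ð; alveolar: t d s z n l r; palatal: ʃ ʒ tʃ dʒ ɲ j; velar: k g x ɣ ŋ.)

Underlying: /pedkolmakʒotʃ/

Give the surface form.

[pedkolmakʒotʃ]

no segment meets the rule's conditions; no change.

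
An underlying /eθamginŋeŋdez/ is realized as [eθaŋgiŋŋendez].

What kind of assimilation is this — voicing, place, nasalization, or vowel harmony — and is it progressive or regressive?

place assimilation, regressive

/m/→[ŋ] /n/→[ŋ] /ŋ/→[n].
Each target copies a feature from the following segment, so the direction is regressive.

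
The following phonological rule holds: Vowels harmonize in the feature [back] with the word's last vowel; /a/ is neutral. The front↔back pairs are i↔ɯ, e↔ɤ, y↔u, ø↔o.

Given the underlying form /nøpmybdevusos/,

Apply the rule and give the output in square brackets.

[nopmubdɤvusos]

/ø/ harmonizes with /o/ ([+back]) → [o]
/y/ harmonizes with /o/ ([+back]) → [u]
/e/ harmonizes with /o/ ([+back]) → [ɤ]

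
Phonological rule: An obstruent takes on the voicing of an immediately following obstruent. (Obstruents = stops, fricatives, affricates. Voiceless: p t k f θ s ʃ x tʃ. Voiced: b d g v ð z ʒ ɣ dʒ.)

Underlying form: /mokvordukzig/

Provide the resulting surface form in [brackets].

/k/ before /v/ (voiced) → [g]
/k/ before /z/ (voiced) → [g]

[mogvordugzig]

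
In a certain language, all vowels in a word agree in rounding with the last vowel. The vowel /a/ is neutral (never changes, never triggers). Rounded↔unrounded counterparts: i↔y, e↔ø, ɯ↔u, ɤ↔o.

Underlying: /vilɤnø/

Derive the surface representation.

[vylonø]

/i/ harmonizes with /ø/ ([+round]) → [y]
/ɤ/ harmonizes with /ø/ ([+round]) → [o]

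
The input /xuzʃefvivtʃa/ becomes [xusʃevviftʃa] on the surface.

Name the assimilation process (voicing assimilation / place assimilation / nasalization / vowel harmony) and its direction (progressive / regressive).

/z/→[s] /f/→[v] /v/→[f].
Each target copies a feature from the following segment, so the direction is regressive.

voicing assimilation, regressive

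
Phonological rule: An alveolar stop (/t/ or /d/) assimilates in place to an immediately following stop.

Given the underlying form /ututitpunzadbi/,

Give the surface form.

[ututippunzabbi]

/t/ before /p/ (labial) → [p]
/d/ before /b/ (labial) → [b]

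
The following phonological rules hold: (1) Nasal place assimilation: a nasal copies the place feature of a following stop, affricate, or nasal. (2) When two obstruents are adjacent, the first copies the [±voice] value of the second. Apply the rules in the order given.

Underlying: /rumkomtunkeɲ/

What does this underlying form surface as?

[ruŋkontuŋkeɲ]

Rule 1: /m/ before /k/ (velar) → [ŋ]
Rule 1: /m/ before /t/ (alveolar) → [n]
Rule 1: /n/ before /k/ (velar) → [ŋ]
After rule 1: ruŋkontuŋkeɲ
Rule 2: no segment meets the rule's conditions; no change.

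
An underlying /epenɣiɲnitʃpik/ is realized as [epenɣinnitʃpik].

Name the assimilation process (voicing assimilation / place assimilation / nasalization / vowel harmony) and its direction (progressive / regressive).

place assimilation, regressive

/ɲ/→[n].
Each target copies a feature from the following segment, so the direction is regressive.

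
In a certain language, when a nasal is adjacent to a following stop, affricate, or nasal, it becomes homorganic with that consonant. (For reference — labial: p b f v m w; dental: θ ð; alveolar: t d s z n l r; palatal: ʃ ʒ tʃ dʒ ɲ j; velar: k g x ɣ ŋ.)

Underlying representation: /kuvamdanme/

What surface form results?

/m/ before /d/ (alveolar) → [n]
/n/ before /m/ (labial) → [m]

[kuvandamme]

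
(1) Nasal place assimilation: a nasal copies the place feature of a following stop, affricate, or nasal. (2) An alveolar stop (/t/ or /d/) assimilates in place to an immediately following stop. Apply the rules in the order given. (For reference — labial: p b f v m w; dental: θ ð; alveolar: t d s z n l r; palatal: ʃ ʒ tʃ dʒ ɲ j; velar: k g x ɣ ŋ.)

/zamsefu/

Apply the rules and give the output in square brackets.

Rule 1: no segment meets the rule's conditions; no change.
After rule 1: zamsefu
Rule 2: no segment meets the rule's conditions; no change.

[zamsefu]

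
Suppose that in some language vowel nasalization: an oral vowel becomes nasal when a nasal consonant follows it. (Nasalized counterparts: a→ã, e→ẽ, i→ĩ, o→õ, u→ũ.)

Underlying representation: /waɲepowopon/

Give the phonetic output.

/a/ before nasal /ɲ/ → [ã]
/o/ before nasal /n/ → [õ]

[wãɲepowopõn]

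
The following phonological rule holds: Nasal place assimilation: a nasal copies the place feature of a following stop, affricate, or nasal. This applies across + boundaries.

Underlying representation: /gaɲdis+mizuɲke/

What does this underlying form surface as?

/ɲ/ before /d/ (alveolar) → [n]
/ɲ/ before /k/ (velar) → [ŋ]

[gandis+mizuŋke]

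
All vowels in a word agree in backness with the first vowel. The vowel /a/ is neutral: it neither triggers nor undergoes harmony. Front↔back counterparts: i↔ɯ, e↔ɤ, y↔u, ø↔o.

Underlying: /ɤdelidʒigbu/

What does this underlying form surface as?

/e/ harmonizes with /ɤ/ ([+back]) → [ɤ]
/i/ harmonizes with /ɤ/ ([+back]) → [ɯ]
/i/ harmonizes with /ɤ/ ([+back]) → [ɯ]

[ɤdɤlɯdʒɯgbu]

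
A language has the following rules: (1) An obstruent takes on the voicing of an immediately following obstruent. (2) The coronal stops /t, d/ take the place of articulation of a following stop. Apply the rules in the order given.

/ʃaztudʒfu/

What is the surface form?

Rule 1: /z/ before /t/ (voiceless) → [s]
Rule 1: /dʒ/ before /f/ (voiceless) → [tʃ]
After rule 1: ʃastutʃfu
Rule 2: no segment meets the rule's conditions; no change.

[ʃastutʃfu]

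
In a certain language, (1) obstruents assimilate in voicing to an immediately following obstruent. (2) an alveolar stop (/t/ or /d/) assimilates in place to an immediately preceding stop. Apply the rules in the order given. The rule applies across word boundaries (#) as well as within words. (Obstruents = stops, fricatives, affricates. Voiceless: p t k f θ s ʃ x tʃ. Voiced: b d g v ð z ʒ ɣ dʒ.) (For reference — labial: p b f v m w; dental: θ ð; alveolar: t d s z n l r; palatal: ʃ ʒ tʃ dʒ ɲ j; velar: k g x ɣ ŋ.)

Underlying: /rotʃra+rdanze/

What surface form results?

[rotʃra+rdanze]

Rule 1: no segment meets the rule's conditions; no change.
After rule 1: rotʃra+rdanze
Rule 2: no segment meets the rule's conditions; no change.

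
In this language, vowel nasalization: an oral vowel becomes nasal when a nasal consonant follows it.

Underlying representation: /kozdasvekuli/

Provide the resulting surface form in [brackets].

[kozdasvekuli]

no segment meets the rule's conditions; no change.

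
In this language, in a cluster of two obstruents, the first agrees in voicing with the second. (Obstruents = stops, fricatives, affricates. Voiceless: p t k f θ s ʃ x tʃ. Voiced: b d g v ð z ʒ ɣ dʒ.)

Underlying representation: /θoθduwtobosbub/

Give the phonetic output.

/θ/ before /d/ (voiced) → [ð]
/s/ before /b/ (voiced) → [z]

[θoðduwtobozbub]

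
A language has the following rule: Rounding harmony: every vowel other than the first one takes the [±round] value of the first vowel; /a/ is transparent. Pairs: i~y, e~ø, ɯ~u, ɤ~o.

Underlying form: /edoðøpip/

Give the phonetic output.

[edɤðepip]

/o/ harmonizes with /e/ ([-round]) → [ɤ]
/ø/ harmonizes with /e/ ([-round]) → [e]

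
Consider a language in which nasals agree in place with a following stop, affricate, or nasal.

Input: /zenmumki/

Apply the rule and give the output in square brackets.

[zemmuŋki]

/n/ before /m/ (labial) → [m]
/m/ before /k/ (velar) → [ŋ]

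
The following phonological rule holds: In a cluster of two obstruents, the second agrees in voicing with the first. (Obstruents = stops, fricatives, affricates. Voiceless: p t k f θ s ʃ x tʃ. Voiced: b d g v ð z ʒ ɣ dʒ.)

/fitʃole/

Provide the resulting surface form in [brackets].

[fitʃole]

no segment meets the rule's conditions; no change.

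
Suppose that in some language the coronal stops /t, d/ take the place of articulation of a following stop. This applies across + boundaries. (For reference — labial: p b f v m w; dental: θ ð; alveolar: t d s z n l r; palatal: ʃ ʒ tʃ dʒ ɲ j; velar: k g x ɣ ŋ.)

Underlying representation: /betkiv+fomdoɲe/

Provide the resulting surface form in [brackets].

[bekkiv+fomdoɲe]

/t/ before /k/ (velar) → [k]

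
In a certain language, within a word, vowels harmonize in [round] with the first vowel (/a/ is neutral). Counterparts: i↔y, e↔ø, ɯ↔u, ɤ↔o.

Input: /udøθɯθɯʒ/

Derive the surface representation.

/ɯ/ harmonizes with /u/ ([+round]) → [u]
/ɯ/ harmonizes with /u/ ([+round]) → [u]

[udøθuθuʒ]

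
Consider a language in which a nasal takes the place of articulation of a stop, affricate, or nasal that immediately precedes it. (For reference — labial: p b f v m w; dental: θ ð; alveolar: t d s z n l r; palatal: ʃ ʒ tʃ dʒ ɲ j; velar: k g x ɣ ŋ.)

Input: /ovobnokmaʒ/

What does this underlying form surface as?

/n/ after /b/ (labial) → [m]
/m/ after /k/ (velar) → [ŋ]

[ovobmokŋaʒ]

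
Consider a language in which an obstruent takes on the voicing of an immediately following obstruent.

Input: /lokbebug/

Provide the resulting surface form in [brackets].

[logbebug]

/k/ before /b/ (voiced) → [g]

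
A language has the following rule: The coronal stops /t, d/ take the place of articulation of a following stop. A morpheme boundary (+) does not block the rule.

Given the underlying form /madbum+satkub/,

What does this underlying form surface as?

/d/ before /b/ (labial) → [b]
/t/ before /k/ (velar) → [k]

[mabbum+sakkub]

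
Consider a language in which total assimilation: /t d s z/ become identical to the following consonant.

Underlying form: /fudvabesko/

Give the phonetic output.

/d/ before /v/ → [v] (total assimilation)
/s/ before /k/ → [k] (total assimilation)

[fuvvabekko]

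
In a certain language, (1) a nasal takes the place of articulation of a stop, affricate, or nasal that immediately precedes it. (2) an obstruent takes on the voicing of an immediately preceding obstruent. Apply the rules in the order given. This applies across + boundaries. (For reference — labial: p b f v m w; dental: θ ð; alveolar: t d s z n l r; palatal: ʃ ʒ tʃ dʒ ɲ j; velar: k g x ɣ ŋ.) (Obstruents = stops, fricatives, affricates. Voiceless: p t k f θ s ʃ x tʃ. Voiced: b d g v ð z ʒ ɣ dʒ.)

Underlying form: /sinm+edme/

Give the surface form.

Rule 1: /m/ after /n/ (alveolar) → [n]
Rule 1: /m/ after /d/ (alveolar) → [n]
After rule 1: sinn+edne
Rule 2: no segment meets the rule's conditions; no change.

[sinn+edne]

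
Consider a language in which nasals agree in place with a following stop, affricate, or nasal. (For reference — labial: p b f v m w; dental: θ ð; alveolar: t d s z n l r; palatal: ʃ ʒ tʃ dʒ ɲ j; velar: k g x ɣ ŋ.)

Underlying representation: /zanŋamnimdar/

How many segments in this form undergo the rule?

/n/ before /ŋ/ (velar) → [ŋ]
/m/ before /n/ (alveolar) → [n]
/m/ before /d/ (alveolar) → [n]
3 segments change.

3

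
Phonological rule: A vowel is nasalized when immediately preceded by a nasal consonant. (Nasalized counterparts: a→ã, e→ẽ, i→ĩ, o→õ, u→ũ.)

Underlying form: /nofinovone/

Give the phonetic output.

[nõfinõvonẽ]

/o/ after nasal /n/ → [õ]
/o/ after nasal /n/ → [õ]
/e/ after nasal /n/ → [ẽ]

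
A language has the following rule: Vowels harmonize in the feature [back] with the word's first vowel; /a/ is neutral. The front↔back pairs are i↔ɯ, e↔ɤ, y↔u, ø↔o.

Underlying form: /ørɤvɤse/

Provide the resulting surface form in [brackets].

[ørevese]

/ɤ/ harmonizes with /ø/ ([-back]) → [e]
/ɤ/ harmonizes with /ø/ ([-back]) → [e]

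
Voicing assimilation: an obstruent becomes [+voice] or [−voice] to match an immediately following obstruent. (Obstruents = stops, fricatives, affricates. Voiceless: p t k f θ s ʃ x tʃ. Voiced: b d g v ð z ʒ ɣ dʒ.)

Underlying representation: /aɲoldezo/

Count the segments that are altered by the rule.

0

No segment meets the rule's conditions.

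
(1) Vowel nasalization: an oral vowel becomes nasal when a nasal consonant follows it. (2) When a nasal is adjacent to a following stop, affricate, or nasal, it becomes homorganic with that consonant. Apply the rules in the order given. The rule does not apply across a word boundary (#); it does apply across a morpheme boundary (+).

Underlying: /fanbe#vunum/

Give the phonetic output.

Rule 1: /a/ before nasal /n/ → [ã]
Rule 1: /u/ before nasal /n/ → [ũ]
Rule 1: /u/ before nasal /m/ → [ũ]
After rule 1: fãnbe#vũnũm
Rule 2: /n/ before /b/ (labial) → [m]

[fãmbe#vũnũm]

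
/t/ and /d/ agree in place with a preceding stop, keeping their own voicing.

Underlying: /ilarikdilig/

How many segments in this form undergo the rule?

1

/d/ after /k/ (velar) → [g]
1 segment changes.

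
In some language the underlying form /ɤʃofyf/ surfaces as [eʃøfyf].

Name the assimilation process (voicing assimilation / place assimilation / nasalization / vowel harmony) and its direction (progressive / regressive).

/ɤ/→[e] /o/→[ø].
Vowels agree with the last vowel, so the harmony is regressive.

vowel harmony, regressive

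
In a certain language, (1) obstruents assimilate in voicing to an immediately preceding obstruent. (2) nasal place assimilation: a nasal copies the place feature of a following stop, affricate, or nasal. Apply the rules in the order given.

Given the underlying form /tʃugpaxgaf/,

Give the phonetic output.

Rule 1: /p/ after /g/ (voiced) → [b]
Rule 1: /g/ after /x/ (voiceless) → [k]
After rule 1: tʃugbaxkaf
Rule 2: no segment meets the rule's conditions; no change.

[tʃugbaxkaf]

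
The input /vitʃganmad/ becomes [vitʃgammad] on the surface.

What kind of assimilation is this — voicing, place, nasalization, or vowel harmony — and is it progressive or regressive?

place assimilation, regressive

/n/→[m].
Each target copies a feature from the following segment, so the direction is regressive.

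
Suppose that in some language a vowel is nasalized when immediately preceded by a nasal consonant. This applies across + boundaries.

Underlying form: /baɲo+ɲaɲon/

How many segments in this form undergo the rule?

/o/ after nasal /ɲ/ → [õ]
/a/ after nasal /ɲ/ → [ã]
/o/ after nasal /ɲ/ → [õ]
3 segments change.

3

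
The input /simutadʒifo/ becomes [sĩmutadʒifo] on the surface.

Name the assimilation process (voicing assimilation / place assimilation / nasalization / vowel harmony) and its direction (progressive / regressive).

nasalization, regressive

/i/→[ĩ].
Each target copies a feature from the following segment, so the direction is regressive.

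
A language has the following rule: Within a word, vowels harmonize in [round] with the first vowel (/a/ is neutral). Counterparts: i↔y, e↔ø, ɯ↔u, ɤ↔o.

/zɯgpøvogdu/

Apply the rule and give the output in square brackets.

/ø/ harmonizes with /ɯ/ ([-round]) → [e]
/o/ harmonizes with /ɯ/ ([-round]) → [ɤ]
/u/ harmonizes with /ɯ/ ([-round]) → [ɯ]

[zɯgpevɤgdɯ]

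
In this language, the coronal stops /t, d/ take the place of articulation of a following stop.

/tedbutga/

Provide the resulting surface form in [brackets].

/d/ before /b/ (labial) → [b]
/t/ before /g/ (velar) → [k]

[tebbukga]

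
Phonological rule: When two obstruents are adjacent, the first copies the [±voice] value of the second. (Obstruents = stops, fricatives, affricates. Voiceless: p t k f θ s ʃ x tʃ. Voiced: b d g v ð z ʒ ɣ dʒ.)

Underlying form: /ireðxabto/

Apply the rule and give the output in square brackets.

/ð/ before /x/ (voiceless) → [θ]
/b/ before /t/ (voiceless) → [p]

[ireθxapto]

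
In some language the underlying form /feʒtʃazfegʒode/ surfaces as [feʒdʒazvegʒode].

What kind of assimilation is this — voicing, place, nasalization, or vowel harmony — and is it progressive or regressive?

/tʃ/→[dʒ] /f/→[v].
Each target copies a feature from the preceding segment, so the direction is progressive.

voicing assimilation, progressive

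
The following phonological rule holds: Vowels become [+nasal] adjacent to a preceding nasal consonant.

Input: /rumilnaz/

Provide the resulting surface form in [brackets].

/i/ after nasal /m/ → [ĩ]
/a/ after nasal /n/ → [ã]

[rumĩlnãz]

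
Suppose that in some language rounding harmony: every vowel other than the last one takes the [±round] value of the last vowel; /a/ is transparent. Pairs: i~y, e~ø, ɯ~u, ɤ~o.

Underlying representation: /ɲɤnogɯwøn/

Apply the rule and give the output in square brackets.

[ɲonoguwøn]

/ɤ/ harmonizes with /ø/ ([+round]) → [o]
/ɯ/ harmonizes with /ø/ ([+round]) → [u]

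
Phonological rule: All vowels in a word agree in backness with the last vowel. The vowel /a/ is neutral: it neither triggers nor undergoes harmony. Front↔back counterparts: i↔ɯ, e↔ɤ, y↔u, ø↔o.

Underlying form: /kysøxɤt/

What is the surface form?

/y/ harmonizes with /ɤ/ ([+back]) → [u]
/ø/ harmonizes with /ɤ/ ([+back]) → [o]

[kusoxɤt]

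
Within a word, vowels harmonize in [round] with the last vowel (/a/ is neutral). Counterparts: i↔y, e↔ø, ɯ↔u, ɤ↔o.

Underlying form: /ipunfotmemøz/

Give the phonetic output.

[ypunfotmømøz]

/i/ harmonizes with /ø/ ([+round]) → [y]
/e/ harmonizes with /ø/ ([+round]) → [ø]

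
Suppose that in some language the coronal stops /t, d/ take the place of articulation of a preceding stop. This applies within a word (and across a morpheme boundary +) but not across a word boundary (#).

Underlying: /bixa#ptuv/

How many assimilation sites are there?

/t/ after /p/ (labial) → [p]
1 segment changes.

1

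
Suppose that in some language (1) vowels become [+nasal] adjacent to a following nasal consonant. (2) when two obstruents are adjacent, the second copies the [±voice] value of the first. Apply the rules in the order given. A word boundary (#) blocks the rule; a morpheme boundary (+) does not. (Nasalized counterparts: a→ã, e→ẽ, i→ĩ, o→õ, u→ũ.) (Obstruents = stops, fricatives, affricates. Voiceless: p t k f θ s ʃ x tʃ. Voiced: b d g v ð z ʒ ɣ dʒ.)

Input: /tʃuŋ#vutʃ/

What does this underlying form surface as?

[tʃũŋ#vutʃ]

Rule 1: /u/ before nasal /ŋ/ → [ũ]
After rule 1: tʃũŋ#vutʃ
Rule 2: no segment meets the rule's conditions; no change.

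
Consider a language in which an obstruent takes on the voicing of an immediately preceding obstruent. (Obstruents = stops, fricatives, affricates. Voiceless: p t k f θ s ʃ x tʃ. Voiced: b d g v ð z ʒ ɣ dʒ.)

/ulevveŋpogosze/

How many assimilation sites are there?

/z/ after /s/ (voiceless) → [s]
1 segment changes.

1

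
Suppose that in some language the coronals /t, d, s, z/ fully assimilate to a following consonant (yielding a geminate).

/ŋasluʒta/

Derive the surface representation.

[ŋalluʒta]

/s/ before /l/ → [l] (total assimilation)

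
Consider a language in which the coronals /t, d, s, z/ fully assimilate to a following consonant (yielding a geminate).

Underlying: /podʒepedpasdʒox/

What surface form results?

[podʒepeppadʒdʒox]

/d/ before /p/ → [p] (total assimilation)
/s/ before /dʒ/ → [dʒ] (total assimilation)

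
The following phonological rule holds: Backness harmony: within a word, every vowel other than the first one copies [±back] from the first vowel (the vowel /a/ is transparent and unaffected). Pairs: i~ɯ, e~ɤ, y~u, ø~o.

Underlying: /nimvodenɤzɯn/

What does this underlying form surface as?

/o/ harmonizes with /i/ ([-back]) → [ø]
/ɤ/ harmonizes with /i/ ([-back]) → [e]
/ɯ/ harmonizes with /i/ ([-back]) → [i]

[nimvødenezin]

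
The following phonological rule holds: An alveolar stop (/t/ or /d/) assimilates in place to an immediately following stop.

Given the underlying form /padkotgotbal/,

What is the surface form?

/d/ before /k/ (velar) → [g]
/t/ before /g/ (velar) → [k]
/t/ before /b/ (labial) → [p]

[pagkokgopbal]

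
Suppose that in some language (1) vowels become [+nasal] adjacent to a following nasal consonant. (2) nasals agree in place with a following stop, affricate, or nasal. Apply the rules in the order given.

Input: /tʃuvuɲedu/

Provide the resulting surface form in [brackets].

[tʃuvũɲedu]

Rule 1: /u/ before nasal /ɲ/ → [ũ]
After rule 1: tʃuvũɲedu
Rule 2: no segment meets the rule's conditions; no change.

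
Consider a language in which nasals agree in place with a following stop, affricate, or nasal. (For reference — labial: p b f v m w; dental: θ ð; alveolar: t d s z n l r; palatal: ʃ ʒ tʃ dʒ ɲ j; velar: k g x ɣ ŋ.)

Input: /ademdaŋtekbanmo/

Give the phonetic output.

/m/ before /d/ (alveolar) → [n]
/ŋ/ before /t/ (alveolar) → [n]
/n/ before /m/ (labial) → [m]

[adendantekbammo]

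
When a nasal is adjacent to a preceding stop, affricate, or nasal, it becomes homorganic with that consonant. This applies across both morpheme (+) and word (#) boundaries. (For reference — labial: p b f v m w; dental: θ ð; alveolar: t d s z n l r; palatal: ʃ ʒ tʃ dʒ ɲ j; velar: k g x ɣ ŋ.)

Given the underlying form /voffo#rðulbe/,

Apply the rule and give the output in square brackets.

no segment meets the rule's conditions; no change.

[voffo#rðulbe]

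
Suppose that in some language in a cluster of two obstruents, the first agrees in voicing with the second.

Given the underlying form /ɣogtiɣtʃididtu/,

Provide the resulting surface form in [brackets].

/g/ before /t/ (voiceless) → [k]
/ɣ/ before /tʃ/ (voiceless) → [x]
/d/ before /t/ (voiceless) → [t]

[ɣoktixtʃidittu]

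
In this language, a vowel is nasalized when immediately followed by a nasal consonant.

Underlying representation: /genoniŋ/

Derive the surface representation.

/e/ before nasal /n/ → [ẽ]
/o/ before nasal /n/ → [õ]
/i/ before nasal /ŋ/ → [ĩ]

[gẽnõnĩŋ]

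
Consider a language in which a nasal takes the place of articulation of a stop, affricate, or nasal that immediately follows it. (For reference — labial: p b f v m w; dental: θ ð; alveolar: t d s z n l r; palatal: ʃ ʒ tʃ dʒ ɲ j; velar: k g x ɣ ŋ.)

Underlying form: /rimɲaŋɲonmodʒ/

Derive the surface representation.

/m/ before /ɲ/ (palatal) → [ɲ]
/ŋ/ before /ɲ/ (palatal) → [ɲ]
/n/ before /m/ (labial) → [m]

[riɲɲaɲɲommodʒ]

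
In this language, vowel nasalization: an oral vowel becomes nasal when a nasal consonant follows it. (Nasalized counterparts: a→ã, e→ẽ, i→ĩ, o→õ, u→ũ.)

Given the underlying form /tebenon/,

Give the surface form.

[tebẽnõn]

/e/ before nasal /n/ → [ẽ]
/o/ before nasal /n/ → [õ]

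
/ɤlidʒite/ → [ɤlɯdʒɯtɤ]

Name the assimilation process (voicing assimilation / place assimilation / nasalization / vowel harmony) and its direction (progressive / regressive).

vowel harmony, progressive

/i/→[ɯ] /i/→[ɯ] /e/→[ɤ].
Vowels agree with the first vowel, so the harmony is progressive.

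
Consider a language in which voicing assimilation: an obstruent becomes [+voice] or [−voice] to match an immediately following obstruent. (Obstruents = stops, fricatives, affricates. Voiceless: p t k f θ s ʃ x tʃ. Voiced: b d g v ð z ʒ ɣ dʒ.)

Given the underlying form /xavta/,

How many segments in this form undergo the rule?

/v/ before /t/ (voiceless) → [f]
1 segment changes.

1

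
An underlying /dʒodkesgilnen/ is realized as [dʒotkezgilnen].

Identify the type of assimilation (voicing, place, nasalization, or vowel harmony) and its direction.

/d/→[t] /s/→[z].
Each target copies a feature from the following segment, so the direction is regressive.

voicing assimilation, regressive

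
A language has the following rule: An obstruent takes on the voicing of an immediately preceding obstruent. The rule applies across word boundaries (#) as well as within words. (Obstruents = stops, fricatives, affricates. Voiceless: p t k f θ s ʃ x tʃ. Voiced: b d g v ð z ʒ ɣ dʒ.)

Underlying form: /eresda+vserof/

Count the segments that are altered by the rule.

/d/ after /s/ (voiceless) → [t]
/s/ after /v/ (voiced) → [z]
2 segments change.

2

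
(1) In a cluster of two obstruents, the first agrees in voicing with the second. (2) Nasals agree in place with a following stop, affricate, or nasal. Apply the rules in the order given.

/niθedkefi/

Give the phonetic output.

Rule 1: /d/ before /k/ (voiceless) → [t]
After rule 1: niθetkefi
Rule 2: no segment meets the rule's conditions; no change.

[niθetkefi]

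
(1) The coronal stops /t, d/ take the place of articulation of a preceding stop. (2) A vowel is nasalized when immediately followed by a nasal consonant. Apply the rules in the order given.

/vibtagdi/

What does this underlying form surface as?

Rule 1: /t/ after /b/ (labial) → [p]
Rule 1: /d/ after /g/ (velar) → [g]
After rule 1: vibpaggi
Rule 2: no segment meets the rule's conditions; no change.

[vibpaggi]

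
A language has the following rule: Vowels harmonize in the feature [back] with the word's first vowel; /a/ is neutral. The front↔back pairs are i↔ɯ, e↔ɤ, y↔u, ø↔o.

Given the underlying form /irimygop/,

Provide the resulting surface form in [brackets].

/o/ harmonizes with /i/ ([-back]) → [ø]

[irimygøp]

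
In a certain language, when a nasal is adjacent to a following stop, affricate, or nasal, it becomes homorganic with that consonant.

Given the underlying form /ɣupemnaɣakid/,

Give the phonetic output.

/m/ before /n/ (alveolar) → [n]

[ɣupennaɣakid]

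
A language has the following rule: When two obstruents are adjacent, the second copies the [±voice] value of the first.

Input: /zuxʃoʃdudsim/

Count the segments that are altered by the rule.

/d/ after /ʃ/ (voiceless) → [t]
/s/ after /d/ (voiced) → [z]
2 segments change.

2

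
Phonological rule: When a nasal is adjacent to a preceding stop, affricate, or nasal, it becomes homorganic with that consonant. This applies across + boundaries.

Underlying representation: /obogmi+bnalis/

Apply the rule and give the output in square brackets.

/m/ after /g/ (velar) → [ŋ]
/n/ after /b/ (labial) → [m]

[obogŋi+bmalis]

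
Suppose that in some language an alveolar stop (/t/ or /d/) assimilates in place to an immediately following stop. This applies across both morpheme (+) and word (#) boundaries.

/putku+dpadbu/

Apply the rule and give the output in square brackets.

/t/ before /k/ (velar) → [k]
/d/ before /p/ (labial) → [b]
/d/ before /b/ (labial) → [b]

[pukku+bpabbu]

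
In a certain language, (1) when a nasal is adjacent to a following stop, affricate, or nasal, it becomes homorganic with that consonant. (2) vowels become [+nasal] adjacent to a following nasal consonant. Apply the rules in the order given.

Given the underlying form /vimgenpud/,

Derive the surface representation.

Rule 1: /m/ before /g/ (velar) → [ŋ]
Rule 1: /n/ before /p/ (labial) → [m]
After rule 1: viŋgempud
Rule 2: /i/ before nasal /ŋ/ → [ĩ]
Rule 2: /e/ before nasal /m/ → [ẽ]

[vĩŋgẽmpud]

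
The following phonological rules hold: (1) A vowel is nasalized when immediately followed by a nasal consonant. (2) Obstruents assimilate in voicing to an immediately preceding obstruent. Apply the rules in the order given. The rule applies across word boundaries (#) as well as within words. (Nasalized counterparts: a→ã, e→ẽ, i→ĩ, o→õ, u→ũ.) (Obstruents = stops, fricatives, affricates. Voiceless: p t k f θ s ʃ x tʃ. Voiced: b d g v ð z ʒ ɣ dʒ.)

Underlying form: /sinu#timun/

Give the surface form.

[sĩnu#tĩmũn]

Rule 1: /i/ before nasal /n/ → [ĩ]
Rule 1: /i/ before nasal /m/ → [ĩ]
Rule 1: /u/ before nasal /n/ → [ũ]
After rule 1: sĩnu#tĩmũn
Rule 2: no segment meets the rule's conditions; no change.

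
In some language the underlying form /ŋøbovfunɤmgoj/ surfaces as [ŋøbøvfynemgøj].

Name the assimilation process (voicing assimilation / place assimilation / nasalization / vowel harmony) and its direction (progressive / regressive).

/o/→[ø] /u/→[y] /ɤ/→[e] /o/→[ø].
Vowels agree with the first vowel, so the harmony is progressive.

vowel harmony, progressive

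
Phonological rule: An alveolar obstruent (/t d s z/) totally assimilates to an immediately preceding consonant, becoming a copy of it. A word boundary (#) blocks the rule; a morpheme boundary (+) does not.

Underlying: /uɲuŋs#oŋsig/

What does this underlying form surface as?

/s/ after /ŋ/ → [ŋ] (total assimilation)
/s/ after /ŋ/ → [ŋ] (total assimilation)

[uɲuŋŋ#oŋŋig]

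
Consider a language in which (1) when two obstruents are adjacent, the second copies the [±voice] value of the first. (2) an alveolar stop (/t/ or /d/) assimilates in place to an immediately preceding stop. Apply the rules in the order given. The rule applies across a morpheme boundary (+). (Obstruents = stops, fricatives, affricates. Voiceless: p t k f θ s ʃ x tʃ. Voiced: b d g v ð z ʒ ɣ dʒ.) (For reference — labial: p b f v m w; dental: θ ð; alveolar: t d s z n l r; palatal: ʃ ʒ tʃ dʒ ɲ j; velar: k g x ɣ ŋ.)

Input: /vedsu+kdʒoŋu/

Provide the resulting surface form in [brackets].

Rule 1: /s/ after /d/ (voiced) → [z]
Rule 1: /dʒ/ after /k/ (voiceless) → [tʃ]
After rule 1: vedzu+ktʃoŋu
Rule 2: no segment meets the rule's conditions; no change.

[vedzu+ktʃoŋu]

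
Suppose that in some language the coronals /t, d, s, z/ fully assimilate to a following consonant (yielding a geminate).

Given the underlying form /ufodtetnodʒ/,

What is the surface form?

/d/ before /t/ → [t] (total assimilation)
/t/ before /n/ → [n] (total assimilation)

[ufottennodʒ]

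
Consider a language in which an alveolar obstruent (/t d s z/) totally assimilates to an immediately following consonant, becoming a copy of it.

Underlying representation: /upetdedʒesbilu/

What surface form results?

[upeddedʒebbilu]

/t/ before /d/ → [d] (total assimilation)
/s/ before /b/ → [b] (total assimilation)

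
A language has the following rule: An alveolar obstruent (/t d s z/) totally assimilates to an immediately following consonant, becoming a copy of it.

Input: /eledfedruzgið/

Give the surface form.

[elefferruggið]

/d/ before /f/ → [f] (total assimilation)
/d/ before /r/ → [r] (total assimilation)
/z/ before /g/ → [g] (total assimilation)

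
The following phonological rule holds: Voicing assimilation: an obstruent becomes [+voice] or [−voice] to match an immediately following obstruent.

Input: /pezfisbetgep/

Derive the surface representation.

/z/ before /f/ (voiceless) → [s]
/s/ before /b/ (voiced) → [z]
/t/ before /g/ (voiced) → [d]

[pesfizbedgep]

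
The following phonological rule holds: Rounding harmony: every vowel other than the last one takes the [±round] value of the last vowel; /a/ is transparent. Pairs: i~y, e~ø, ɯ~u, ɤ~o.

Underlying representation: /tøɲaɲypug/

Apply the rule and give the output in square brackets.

[tøɲaɲypug]

no segment meets the rule's conditions; no change.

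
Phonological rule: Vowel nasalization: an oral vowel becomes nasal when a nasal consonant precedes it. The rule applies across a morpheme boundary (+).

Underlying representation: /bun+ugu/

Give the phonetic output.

/u/ after nasal /n/ → [ũ]

[bun+ũgu]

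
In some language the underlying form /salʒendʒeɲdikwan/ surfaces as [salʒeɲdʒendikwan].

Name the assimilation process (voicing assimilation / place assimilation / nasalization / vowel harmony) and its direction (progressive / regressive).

/n/→[ɲ] /ɲ/→[n].
Each target copies a feature from the following segment, so the direction is regressive.

place assimilation, regressive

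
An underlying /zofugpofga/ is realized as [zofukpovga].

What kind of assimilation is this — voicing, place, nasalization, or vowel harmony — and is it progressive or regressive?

voicing assimilation, regressive

/g/→[k] /f/→[v].
Each target copies a feature from the following segment, so the direction is regressive.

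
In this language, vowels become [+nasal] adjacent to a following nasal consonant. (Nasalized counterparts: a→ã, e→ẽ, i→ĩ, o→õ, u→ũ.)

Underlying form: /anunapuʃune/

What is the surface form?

/a/ before nasal /n/ → [ã]
/u/ before nasal /n/ → [ũ]
/u/ before nasal /n/ → [ũ]

[ãnũnapuʃũne]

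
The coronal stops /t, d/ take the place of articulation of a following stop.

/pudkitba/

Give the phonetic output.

/d/ before /k/ (velar) → [g]
/t/ before /b/ (labial) → [p]

[pugkipba]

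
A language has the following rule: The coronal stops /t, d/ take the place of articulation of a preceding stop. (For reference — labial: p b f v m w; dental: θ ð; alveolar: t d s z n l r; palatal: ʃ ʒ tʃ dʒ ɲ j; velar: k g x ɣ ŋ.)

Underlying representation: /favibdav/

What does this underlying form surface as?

/d/ after /b/ (labial) → [b]

[favibbav]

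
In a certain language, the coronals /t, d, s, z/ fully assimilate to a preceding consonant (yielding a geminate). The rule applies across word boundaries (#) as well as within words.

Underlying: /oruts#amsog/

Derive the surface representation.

/s/ after /t/ → [t] (total assimilation)
/s/ after /m/ → [m] (total assimilation)

[orutt#ammog]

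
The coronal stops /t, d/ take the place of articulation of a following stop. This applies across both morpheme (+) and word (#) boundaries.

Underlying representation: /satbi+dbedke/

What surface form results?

/t/ before /b/ (labial) → [p]
/d/ before /b/ (labial) → [b]
/d/ before /k/ (velar) → [g]

[sapbi+bbegke]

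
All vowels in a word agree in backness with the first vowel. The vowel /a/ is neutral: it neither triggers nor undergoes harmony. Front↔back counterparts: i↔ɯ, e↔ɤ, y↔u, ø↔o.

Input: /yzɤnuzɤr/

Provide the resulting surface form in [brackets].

[yzenyzer]

/ɤ/ harmonizes with /y/ ([-back]) → [e]
/u/ harmonizes with /y/ ([-back]) → [y]
/ɤ/ harmonizes with /y/ ([-back]) → [e]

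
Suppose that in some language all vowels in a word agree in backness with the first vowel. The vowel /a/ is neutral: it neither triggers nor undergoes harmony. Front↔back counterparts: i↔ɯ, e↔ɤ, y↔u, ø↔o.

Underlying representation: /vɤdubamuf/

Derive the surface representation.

no segment meets the rule's conditions; no change.

[vɤdubamuf]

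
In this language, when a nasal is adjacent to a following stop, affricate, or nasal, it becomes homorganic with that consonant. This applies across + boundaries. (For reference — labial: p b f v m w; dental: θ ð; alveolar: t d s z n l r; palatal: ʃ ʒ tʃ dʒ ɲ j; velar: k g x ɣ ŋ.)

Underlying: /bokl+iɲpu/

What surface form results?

/ɲ/ before /p/ (labial) → [m]

[bokl+impu]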